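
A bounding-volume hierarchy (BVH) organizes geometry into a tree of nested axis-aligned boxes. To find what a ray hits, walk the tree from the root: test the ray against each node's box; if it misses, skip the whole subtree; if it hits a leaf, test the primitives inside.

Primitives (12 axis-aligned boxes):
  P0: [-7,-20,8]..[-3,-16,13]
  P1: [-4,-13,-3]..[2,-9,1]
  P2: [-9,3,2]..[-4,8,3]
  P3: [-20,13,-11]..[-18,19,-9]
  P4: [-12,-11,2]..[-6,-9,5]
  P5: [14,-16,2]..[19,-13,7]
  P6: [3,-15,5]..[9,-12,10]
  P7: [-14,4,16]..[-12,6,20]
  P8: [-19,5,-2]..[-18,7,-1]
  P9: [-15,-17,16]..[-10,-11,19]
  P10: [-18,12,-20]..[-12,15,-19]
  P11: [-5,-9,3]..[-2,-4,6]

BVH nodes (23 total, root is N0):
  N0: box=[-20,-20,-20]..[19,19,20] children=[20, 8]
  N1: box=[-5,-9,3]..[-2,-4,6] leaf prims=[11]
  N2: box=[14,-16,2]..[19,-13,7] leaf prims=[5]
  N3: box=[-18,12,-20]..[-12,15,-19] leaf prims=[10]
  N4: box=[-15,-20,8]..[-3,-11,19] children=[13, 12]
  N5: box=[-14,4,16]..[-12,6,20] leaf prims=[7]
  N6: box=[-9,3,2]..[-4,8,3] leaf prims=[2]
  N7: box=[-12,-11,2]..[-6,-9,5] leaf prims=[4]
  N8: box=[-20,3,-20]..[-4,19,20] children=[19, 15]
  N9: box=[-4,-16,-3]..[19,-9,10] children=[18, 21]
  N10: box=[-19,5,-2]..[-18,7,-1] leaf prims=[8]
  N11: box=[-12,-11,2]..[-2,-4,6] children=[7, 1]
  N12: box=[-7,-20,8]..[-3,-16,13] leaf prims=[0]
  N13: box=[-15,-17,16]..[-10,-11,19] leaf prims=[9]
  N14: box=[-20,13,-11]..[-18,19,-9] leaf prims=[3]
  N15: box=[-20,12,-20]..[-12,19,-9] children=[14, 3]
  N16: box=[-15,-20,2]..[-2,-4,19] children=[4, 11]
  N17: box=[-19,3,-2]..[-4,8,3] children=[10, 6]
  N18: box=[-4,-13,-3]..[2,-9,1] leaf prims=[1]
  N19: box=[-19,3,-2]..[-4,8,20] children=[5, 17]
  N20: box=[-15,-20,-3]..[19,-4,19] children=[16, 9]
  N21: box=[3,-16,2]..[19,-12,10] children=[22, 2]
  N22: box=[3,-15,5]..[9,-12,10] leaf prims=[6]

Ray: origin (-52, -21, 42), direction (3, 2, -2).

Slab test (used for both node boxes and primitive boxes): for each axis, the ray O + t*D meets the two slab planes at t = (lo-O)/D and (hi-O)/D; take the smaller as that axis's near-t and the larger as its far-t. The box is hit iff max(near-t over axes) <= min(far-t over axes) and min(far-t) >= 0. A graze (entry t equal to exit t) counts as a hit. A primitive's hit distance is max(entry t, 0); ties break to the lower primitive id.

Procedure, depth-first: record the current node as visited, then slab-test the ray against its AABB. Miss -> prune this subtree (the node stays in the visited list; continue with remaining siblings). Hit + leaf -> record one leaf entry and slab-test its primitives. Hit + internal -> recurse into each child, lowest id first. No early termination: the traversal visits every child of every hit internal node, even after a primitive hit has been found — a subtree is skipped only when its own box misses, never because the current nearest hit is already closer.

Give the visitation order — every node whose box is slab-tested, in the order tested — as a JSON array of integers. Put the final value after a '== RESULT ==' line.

Trace the traversal:
N0 x:[32/3,71/3] y:[1/2,20] z:[11,31] -> hit [11,20], descend [8, 20]
  N8 x:[32/3,16] y:[12,20] z:[11,31] -> hit [12,16], descend [15, 19]
    N15 x:[32/3,40/3] y:[33/2,20] z:[51/2,31] -> miss, prune
    N19 x:[11,16] y:[12,29/2] z:[11,22] -> hit [12,29/2], descend [5, 17]
      N5 x:[38/3,40/3] y:[25/2,27/2] z:[11,13] -> hit [38/3,13] leaf, test {P7@t=38/3}
      N17 x:[11,16] y:[12,29/2] z:[39/2,22] -> miss, prune
  N20 x:[37/3,71/3] y:[1/2,17/2] z:[23/2,45/2] -> miss, prune

Summary -> nodes [0, 8, 15, 19, 5, 17, 20]; box-tests=7; leaf-entries=1; first=P7

== RESULT ==
[0, 8, 15, 19, 5, 17, 20]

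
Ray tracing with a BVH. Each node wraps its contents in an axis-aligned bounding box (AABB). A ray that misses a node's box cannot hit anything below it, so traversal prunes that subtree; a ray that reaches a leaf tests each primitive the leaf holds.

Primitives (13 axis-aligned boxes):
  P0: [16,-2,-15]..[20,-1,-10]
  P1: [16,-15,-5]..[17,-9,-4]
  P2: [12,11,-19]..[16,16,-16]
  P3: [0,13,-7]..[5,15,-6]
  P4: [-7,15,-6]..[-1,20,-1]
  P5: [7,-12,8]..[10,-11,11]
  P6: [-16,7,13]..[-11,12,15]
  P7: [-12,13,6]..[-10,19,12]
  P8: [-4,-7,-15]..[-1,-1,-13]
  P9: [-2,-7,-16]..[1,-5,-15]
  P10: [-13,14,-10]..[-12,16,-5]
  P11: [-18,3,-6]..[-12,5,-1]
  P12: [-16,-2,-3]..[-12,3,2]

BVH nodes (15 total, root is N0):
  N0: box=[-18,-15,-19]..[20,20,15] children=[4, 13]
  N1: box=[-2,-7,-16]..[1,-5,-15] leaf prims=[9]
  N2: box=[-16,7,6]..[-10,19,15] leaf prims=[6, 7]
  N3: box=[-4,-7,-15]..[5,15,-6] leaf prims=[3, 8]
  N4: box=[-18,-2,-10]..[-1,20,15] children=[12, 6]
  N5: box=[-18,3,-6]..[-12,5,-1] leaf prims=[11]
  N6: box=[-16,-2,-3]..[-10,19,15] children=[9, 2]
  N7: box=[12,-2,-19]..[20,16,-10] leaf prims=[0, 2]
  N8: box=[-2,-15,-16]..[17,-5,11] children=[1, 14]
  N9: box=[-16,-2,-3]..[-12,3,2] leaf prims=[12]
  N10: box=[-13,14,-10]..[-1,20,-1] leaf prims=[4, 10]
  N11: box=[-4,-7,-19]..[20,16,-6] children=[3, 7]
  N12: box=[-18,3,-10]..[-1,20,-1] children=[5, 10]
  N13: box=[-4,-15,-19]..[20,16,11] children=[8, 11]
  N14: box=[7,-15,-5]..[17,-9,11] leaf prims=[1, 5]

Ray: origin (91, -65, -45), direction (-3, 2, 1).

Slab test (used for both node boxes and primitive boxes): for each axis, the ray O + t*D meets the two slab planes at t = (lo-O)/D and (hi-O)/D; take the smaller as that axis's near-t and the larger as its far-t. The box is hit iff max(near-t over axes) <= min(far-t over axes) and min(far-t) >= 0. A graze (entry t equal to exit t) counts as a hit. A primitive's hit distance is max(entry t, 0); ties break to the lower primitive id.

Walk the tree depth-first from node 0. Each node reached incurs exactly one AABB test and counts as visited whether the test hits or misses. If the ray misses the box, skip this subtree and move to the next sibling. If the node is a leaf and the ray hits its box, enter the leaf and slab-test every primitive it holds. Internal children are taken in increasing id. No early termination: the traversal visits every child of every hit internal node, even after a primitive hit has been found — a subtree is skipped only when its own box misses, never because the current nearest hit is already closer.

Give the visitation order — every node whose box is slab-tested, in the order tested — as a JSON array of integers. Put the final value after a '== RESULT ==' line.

Walk:
N0 x:[71/3,109/3] y:[25,85/2] z:[26,60] -> hit [26,109/3], descend [4, 13]
  N4 x:[92/3,109/3] y:[63/2,85/2] z:[35,60] -> hit [35,109/3], descend [6, 12]
    N6 x:[101/3,107/3] y:[63/2,42] z:[42,60] -> miss, prune
    N12 x:[92/3,109/3] y:[34,85/2] z:[35,44] -> hit [35,109/3], descend [5, 10]
      N5 x:[103/3,109/3] y:[34,35] z:[39,44] -> miss, prune
      N10 x:[92/3,104/3] y:[79/2,85/2] z:[35,44] -> miss, prune
  N13 x:[71/3,95/3] y:[25,81/2] z:[26,56] -> hit [26,95/3], descend [8, 11]
    N8 x:[74/3,31] y:[25,30] z:[29,56] -> hit [29,30], descend [1, 14]
      N1 x:[30,31] y:[29,30] z:[29,30] -> hit [30,30] leaf, test {P9@t=30}
      N14 x:[74/3,28] y:[25,28] z:[40,56] -> miss, prune
    N11 x:[71/3,95/3] y:[29,81/2] z:[26,39] -> hit [29,95/3], descend [3, 7]
      N3 x:[86/3,95/3] y:[29,40] z:[30,39] -> hit [30,95/3] leaf, test {P3(miss), P8@t=92/3}
      N7 x:[71/3,79/3] y:[63/2,81/2] z:[26,35] -> miss, prune

order=[0, 4, 6, 12, 5, 10, 13, 8, 1, 14, 11, 3, 7]  |boxes|=13  |leaves|=2  hit=P9

== RESULT ==
[0, 4, 6, 12, 5, 10, 13, 8, 1, 14, 11, 3, 7]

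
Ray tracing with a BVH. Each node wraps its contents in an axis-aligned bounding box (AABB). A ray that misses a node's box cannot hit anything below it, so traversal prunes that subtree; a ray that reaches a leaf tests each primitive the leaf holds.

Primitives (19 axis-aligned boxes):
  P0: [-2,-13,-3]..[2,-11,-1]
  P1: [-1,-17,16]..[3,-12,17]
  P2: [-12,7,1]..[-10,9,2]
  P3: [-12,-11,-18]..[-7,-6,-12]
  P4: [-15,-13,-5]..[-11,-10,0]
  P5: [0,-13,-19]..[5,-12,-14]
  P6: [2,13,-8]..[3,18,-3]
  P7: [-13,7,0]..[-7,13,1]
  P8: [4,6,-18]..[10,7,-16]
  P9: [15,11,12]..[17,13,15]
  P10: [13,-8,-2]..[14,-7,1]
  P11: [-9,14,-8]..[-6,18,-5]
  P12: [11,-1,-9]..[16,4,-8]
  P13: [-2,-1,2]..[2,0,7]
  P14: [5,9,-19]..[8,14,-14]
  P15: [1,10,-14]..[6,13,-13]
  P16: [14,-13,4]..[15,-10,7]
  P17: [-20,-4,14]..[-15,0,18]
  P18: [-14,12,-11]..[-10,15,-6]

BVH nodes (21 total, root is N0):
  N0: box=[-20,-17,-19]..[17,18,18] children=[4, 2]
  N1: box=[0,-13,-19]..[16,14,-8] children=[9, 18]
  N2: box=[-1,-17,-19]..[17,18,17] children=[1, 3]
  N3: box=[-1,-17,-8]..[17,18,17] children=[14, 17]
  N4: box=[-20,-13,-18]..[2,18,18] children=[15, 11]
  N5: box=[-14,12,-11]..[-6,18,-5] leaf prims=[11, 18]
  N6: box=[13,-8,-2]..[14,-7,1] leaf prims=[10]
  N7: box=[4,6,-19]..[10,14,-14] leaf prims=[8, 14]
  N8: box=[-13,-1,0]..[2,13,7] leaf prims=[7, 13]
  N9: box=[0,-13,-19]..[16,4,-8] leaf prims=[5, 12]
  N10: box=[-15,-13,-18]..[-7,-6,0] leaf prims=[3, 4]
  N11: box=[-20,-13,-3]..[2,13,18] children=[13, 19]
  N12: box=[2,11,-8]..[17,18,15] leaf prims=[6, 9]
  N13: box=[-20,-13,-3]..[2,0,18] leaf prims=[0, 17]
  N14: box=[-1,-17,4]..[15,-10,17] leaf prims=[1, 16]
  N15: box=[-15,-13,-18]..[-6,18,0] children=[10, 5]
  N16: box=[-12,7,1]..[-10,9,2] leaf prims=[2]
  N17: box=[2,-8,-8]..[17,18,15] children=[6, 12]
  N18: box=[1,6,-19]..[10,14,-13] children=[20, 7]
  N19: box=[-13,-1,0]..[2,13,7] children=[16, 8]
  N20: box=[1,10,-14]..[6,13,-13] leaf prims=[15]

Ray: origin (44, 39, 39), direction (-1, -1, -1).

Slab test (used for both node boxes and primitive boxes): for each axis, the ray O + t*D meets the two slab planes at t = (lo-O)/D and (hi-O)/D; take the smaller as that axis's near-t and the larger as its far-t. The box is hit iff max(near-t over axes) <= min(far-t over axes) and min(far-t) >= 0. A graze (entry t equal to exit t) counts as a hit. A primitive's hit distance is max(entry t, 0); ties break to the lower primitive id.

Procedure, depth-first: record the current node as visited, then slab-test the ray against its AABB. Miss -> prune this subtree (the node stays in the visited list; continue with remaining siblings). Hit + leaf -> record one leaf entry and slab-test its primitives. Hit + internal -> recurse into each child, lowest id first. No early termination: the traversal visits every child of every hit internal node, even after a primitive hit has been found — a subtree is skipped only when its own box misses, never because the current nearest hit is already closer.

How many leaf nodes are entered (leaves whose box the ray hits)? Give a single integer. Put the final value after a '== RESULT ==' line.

Traverse from the root:
N0 x:[27,64] y:[21,56] z:[21,58] -> hit [27,56], descend [2, 4]
  N2 x:[27,45] y:[21,56] z:[22,58] -> hit [27,45], descend [1, 3]
    N1 x:[28,44] y:[25,52] z:[47,58] -> miss, prune
    N3 x:[27,45] y:[21,56] z:[22,47] -> hit [27,45], descend [14, 17]
      N14 x:[29,45] y:[49,56] z:[22,35] -> miss, prune
      N17 x:[27,42] y:[21,47] z:[24,47] -> hit [27,42], descend [6, 12]
        N6 x:[30,31] y:[46,47] z:[38,41] -> miss, prune
        N12 x:[27,42] y:[21,28] z:[24,47] -> hit [27,28] leaf, test {P6(miss), P9@t=27}
  N4 x:[42,64] y:[21,52] z:[21,57] -> hit [42,52], descend [11, 15]
    N11 x:[42,64] y:[26,52] z:[21,42] -> hit [42,42], descend [13, 19]
      N13 x:[42,64] y:[39,52] z:[21,42] -> hit [42,42] leaf, test {P0(miss), P17(miss)}
      N19 x:[42,57] y:[26,40] z:[32,39] -> miss, prune
    N15 x:[50,59] y:[21,52] z:[39,57] -> hit [50,52], descend [5, 10]
      N5 x:[50,58] y:[21,27] z:[44,50] -> miss, prune
      N10 x:[51,59] y:[45,52] z:[39,57] -> hit [51,52] leaf, test {P3(miss), P4(miss)}

Visited [0, 2, 1, 3, 14, 17, 6, 12, 4, 11, 13, 19, 15, 5, 10]. Tests: 15 box, 3 leaf. Nearest: P9.

== RESULT ==
3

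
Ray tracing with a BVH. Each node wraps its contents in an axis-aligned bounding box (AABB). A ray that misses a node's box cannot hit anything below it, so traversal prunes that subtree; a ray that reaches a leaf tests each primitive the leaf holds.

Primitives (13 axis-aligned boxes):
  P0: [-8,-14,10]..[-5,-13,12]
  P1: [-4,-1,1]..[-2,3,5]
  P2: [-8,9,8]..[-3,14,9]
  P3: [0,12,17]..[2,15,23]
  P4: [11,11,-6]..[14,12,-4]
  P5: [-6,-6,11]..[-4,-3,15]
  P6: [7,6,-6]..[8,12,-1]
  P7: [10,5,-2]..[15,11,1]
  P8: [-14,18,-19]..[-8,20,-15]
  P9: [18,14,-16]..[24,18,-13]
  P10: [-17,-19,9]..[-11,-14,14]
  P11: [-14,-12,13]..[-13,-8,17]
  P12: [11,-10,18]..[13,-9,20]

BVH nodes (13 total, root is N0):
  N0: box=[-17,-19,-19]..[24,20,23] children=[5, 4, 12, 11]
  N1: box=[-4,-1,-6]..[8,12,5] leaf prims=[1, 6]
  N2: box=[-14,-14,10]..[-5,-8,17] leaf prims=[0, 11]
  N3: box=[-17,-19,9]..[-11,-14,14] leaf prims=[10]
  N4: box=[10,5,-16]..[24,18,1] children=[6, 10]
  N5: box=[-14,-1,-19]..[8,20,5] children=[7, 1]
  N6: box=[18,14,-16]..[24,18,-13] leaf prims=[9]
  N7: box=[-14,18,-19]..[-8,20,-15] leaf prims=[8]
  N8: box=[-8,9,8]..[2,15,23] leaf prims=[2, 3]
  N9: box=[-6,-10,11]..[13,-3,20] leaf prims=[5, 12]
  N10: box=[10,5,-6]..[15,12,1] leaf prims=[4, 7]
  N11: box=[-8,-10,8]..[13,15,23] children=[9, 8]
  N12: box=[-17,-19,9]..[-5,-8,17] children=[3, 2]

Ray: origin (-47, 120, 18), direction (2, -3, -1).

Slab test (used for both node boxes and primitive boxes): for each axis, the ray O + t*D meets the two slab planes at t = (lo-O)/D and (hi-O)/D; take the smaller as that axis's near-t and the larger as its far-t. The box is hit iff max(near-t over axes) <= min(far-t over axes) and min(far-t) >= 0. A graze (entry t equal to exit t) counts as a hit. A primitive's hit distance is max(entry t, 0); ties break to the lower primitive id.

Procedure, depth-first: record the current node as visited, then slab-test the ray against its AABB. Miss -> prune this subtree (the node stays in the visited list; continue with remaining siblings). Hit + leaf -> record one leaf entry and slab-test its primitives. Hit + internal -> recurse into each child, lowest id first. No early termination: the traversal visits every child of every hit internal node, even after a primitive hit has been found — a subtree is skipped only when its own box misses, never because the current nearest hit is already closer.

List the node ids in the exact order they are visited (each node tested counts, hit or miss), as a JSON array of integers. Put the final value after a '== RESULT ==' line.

Traverse from the root:
N0 x:[15,71/2] y:[100/3,139/3] z:[-5,37] -> hit [100/3,71/2], descend [4, 5, 11, 12]
  N4 x:[57/2,71/2] y:[34,115/3] z:[17,34] -> hit [34,34], descend [6, 10]
    N6 x:[65/2,71/2] y:[34,106/3] z:[31,34] -> hit [34,34] leaf, test {P9@t=34}
    N10 x:[57/2,31] y:[36,115/3] z:[17,24] -> miss, prune
  N5 x:[33/2,55/2] y:[100/3,121/3] z:[13,37] -> miss, prune
  N11 x:[39/2,30] y:[35,130/3] z:[-5,10] -> miss, prune
  N12 x:[15,21] y:[128/3,139/3] z:[1,9] -> miss, prune

order=[0, 4, 6, 10, 5, 11, 12]  |boxes|=7  |leaves|=1  hit=P9

== RESULT ==
[0, 4, 6, 10, 5, 11, 12]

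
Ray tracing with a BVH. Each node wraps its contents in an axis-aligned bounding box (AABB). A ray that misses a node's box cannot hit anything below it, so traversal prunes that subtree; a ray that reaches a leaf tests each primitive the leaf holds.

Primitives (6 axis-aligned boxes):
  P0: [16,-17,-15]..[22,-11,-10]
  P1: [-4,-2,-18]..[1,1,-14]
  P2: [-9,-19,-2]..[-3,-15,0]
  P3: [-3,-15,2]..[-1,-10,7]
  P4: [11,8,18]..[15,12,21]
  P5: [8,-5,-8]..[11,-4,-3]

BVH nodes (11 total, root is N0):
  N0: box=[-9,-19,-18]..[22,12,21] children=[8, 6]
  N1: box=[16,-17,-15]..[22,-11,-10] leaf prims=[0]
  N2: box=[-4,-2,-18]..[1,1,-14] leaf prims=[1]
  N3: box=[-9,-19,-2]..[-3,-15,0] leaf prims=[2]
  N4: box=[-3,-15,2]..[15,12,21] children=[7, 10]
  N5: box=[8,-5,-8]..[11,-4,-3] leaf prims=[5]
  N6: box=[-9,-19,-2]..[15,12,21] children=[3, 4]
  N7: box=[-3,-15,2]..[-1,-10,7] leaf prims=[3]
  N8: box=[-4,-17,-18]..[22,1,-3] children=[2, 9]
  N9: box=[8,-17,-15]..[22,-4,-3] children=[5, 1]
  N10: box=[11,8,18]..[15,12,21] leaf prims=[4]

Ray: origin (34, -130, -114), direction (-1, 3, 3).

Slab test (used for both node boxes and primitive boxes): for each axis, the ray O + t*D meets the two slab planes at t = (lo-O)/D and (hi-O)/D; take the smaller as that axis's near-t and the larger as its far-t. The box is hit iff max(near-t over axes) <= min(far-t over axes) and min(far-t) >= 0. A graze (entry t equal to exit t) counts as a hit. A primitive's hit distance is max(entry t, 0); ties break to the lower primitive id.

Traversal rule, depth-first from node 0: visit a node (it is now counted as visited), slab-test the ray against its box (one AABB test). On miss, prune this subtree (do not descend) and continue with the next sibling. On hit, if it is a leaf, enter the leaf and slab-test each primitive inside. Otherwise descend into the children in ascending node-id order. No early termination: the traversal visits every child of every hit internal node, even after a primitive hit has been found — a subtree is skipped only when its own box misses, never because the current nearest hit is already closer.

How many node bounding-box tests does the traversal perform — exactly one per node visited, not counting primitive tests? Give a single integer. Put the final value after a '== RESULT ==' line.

Trace the traversal:
N0 x:[12,43] y:[37,142/3] z:[32,45] -> hit [37,43], descend [6, 8]
  N6 x:[19,43] y:[37,142/3] z:[112/3,45] -> hit [112/3,43], descend [3, 4]
    N3 x:[37,43] y:[37,115/3] z:[112/3,38] -> hit [112/3,38] leaf, test {P2@t=112/3}
    N4 x:[19,37] y:[115/3,142/3] z:[116/3,45] -> miss, prune
  N8 x:[12,38] y:[113/3,131/3] z:[32,37] -> miss, prune

order=[0, 6, 3, 4, 8]  |boxes|=5  |leaves|=1  hit=P2

== RESULT ==
5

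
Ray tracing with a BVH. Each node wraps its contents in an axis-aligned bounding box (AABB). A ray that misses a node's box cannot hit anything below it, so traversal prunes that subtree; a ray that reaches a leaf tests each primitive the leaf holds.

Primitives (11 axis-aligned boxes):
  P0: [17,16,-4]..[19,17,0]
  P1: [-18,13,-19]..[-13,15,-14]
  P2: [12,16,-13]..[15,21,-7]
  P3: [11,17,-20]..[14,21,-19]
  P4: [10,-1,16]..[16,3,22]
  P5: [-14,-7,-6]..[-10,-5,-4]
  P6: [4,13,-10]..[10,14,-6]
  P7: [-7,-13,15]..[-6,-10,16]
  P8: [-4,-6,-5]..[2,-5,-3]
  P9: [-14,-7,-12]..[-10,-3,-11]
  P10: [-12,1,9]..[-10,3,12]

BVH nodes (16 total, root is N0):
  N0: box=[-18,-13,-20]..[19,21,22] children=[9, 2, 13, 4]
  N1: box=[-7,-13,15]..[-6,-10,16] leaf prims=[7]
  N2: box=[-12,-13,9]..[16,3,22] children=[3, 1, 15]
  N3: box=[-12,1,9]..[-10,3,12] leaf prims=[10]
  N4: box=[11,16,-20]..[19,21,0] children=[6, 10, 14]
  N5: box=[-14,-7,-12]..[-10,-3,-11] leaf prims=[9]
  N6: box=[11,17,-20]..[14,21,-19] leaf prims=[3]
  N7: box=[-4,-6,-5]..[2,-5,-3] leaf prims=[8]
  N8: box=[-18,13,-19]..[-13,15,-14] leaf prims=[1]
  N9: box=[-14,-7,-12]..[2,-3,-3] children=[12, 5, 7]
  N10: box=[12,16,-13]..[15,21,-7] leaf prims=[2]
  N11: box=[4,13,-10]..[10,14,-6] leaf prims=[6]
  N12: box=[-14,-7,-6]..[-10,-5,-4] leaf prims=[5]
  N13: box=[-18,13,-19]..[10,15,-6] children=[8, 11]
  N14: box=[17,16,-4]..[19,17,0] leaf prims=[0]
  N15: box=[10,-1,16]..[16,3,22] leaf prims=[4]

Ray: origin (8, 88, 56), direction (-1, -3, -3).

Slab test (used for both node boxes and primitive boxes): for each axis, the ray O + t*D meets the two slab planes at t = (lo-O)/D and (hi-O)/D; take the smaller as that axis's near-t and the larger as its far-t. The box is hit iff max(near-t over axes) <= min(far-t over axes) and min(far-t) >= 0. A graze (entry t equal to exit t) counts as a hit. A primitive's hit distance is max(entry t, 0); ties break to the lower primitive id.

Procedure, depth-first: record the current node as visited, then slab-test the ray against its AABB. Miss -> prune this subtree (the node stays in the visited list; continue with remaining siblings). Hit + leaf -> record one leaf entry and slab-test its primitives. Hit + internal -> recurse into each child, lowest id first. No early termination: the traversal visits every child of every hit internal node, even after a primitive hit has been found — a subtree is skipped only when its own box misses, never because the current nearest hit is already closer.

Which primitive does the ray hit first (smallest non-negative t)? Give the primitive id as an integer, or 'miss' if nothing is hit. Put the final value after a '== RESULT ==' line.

Walk:
N0 x:[-11,26] y:[67/3,101/3] z:[34/3,76/3] -> hit [67/3,76/3], descend [2, 4, 9, 13]
  N2 x:[-8,20] y:[85/3,101/3] z:[34/3,47/3] -> miss, prune
  N4 x:[-11,-3] y:[67/3,24] z:[56/3,76/3] -> miss, prune
  N9 x:[6,22] y:[91/3,95/3] z:[59/3,68/3] -> miss, prune
  N13 x:[-2,26] y:[73/3,25] z:[62/3,25] -> hit [73/3,25], descend [8, 11]
    N8 x:[21,26] y:[73/3,25] z:[70/3,25] -> hit [73/3,25] leaf, test {P1@t=73/3}
    N11 x:[-2,4] y:[74/3,25] z:[62/3,22] -> miss, prune

Visited [0, 2, 4, 9, 13, 8, 11]. Tests: 7 box, 1 leaf. Nearest: P1.

== RESULT ==
1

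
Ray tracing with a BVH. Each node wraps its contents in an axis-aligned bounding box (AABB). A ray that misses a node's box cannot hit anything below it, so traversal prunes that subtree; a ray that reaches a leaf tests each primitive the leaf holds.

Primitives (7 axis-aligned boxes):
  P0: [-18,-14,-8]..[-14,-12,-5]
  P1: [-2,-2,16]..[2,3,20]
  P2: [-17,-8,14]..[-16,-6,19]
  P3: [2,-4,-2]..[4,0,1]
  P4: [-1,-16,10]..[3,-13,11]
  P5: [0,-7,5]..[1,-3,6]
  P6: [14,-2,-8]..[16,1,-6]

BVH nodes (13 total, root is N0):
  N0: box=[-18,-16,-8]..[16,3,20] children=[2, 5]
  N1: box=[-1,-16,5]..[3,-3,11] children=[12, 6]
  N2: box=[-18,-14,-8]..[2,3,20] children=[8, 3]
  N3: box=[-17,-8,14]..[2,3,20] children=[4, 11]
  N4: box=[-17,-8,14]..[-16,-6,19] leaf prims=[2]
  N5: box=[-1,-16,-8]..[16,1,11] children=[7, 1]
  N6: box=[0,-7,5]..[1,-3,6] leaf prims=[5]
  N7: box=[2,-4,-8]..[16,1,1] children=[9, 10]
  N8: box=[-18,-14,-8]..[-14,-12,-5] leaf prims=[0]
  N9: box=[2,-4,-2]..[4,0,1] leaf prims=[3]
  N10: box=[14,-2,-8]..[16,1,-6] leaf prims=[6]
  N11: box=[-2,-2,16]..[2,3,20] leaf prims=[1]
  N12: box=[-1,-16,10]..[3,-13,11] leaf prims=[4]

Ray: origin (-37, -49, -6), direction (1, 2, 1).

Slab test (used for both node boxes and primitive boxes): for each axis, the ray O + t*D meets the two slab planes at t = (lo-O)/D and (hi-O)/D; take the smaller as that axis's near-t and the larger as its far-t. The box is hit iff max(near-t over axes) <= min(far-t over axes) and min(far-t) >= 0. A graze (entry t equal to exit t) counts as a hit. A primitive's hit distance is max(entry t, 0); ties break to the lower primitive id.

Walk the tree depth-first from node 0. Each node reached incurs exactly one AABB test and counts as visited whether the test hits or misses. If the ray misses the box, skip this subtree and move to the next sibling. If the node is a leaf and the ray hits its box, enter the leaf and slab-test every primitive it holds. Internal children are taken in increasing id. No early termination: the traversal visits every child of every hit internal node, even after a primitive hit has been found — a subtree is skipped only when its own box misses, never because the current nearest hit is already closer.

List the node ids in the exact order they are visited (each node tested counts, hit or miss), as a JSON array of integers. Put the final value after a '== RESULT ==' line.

Walk:
N0 x:[19,53] y:[33/2,26] z:[-2,26] -> hit [19,26], descend [2, 5]
  N2 x:[19,39] y:[35/2,26] z:[-2,26] -> hit [19,26], descend [3, 8]
    N3 x:[20,39] y:[41/2,26] z:[20,26] -> hit [41/2,26], descend [4, 11]
      N4 x:[20,21] y:[41/2,43/2] z:[20,25] -> hit [41/2,21] leaf, test {P2@t=41/2}
      N11 x:[35,39] y:[47/2,26] z:[22,26] -> miss, prune
    N8 x:[19,23] y:[35/2,37/2] z:[-2,1] -> miss, prune
  N5 x:[36,53] y:[33/2,25] z:[-2,17] -> miss, prune

order=[0, 2, 3, 4, 11, 8, 5]  |boxes|=7  |leaves|=1  hit=P2

== RESULT ==
[0, 2, 3, 4, 11, 8, 5]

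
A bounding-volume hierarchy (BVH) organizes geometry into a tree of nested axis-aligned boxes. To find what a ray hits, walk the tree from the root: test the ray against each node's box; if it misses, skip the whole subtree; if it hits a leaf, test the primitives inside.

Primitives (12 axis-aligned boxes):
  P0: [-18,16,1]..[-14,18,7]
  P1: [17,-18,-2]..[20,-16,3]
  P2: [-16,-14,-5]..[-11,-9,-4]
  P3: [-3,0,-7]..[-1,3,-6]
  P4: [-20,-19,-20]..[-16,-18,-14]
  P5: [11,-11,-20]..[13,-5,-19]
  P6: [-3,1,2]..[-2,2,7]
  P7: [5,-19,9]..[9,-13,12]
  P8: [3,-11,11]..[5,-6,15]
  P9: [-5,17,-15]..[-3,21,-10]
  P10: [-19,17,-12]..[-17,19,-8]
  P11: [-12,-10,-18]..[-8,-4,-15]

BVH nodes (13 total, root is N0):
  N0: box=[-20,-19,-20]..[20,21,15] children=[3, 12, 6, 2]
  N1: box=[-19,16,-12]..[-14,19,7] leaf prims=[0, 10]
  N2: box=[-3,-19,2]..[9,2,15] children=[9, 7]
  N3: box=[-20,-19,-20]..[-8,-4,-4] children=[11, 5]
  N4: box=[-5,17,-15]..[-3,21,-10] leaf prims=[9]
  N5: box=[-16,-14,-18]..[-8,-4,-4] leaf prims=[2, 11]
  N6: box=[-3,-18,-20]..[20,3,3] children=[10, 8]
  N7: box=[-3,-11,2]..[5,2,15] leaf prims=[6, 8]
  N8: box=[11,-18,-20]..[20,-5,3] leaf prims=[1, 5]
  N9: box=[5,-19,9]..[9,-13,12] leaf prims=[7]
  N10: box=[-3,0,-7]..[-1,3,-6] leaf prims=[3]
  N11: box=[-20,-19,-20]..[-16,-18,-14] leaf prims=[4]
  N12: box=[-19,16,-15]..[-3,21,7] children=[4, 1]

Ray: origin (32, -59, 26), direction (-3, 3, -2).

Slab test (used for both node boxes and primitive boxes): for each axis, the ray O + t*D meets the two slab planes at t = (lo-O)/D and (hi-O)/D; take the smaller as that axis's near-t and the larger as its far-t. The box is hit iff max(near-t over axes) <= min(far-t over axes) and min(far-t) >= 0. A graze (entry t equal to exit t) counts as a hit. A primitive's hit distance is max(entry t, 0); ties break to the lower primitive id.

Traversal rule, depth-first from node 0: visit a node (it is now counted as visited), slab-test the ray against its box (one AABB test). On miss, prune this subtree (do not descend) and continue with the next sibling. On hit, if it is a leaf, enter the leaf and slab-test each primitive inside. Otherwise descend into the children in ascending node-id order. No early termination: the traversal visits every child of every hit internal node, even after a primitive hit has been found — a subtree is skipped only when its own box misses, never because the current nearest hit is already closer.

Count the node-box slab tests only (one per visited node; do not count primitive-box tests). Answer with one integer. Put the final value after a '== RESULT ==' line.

Walk:
N0 x:[4,52/3] y:[40/3,80/3] z:[11/2,23] -> hit [40/3,52/3], descend [2, 3, 6, 12]
  N2 x:[23/3,35/3] y:[40/3,61/3] z:[11/2,12] -> miss, prune
  N3 x:[40/3,52/3] y:[40/3,55/3] z:[15,23] -> hit [15,52/3], descend [5, 11]
    N5 x:[40/3,16] y:[15,55/3] z:[15,22] -> hit [15,16] leaf, test {P2@t=15, P11(miss)}
    N11 x:[16,52/3] y:[40/3,41/3] z:[20,23] -> miss, prune
  N6 x:[4,35/3] y:[41/3,62/3] z:[23/2,23] -> miss, prune
  N12 x:[35/3,17] y:[25,80/3] z:[19/2,41/2] -> miss, prune

Summary -> nodes [0, 2, 3, 5, 11, 6, 12]; box-tests=7; leaf-entries=1; first=P2

== RESULT ==
7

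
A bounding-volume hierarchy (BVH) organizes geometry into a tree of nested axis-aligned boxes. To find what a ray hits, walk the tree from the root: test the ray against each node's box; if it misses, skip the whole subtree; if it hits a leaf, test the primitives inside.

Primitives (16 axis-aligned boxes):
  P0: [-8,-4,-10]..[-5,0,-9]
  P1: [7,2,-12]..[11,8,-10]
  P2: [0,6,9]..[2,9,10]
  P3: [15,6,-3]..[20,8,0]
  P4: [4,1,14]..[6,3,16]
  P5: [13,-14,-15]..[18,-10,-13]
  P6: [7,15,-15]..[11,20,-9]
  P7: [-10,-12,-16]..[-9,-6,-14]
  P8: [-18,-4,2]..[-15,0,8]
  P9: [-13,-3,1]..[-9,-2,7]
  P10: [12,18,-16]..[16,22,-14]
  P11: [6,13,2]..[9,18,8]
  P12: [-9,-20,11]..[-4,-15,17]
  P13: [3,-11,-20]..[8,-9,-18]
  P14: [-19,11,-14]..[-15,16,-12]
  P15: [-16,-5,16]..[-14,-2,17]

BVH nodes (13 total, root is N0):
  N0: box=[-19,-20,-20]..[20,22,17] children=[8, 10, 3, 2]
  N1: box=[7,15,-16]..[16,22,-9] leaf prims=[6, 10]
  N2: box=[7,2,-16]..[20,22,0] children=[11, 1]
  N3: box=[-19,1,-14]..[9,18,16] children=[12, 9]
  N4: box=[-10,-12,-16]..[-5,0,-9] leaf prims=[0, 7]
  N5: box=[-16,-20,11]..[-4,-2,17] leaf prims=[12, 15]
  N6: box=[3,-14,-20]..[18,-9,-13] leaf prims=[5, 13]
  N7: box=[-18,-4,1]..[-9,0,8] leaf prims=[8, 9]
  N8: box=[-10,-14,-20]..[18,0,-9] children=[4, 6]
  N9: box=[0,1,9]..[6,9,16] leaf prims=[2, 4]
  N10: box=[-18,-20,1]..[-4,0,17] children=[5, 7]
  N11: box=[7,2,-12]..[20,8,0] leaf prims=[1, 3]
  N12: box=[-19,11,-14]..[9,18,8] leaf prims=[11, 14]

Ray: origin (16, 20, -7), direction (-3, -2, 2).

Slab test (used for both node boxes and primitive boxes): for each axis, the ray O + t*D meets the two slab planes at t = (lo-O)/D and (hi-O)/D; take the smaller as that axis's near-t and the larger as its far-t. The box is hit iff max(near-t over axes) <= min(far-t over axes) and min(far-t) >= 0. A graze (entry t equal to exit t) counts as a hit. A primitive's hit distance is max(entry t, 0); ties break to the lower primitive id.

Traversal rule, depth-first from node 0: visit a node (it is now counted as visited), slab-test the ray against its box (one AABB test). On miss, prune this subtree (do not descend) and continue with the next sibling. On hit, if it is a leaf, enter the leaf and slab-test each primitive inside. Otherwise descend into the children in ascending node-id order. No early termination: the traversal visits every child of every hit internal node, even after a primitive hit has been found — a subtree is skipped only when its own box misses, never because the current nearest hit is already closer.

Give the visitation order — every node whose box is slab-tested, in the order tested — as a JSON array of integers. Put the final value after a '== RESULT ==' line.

Trace the traversal:
N0 x:[-4/3,35/3] y:[-1,20] z:[-13/2,12] -> hit [-1,35/3], descend [2, 3, 8, 10]
  N2 x:[-4/3,3] y:[-1,9] z:[-9/2,7/2] -> hit [-1,3], descend [1, 11]
    N1 x:[0,3] y:[-1,5/2] z:[-9/2,-1] -> miss, prune
    N11 x:[-4/3,3] y:[6,9] z:[-5/2,7/2] -> miss, prune
  N3 x:[7/3,35/3] y:[1,19/2] z:[-7/2,23/2] -> hit [7/3,19/2], descend [9, 12]
    N9 x:[10/3,16/3] y:[11/2,19/2] z:[8,23/2] -> miss, prune
    N12 x:[7/3,35/3] y:[1,9/2] z:[-7/2,15/2] -> hit [7/3,9/2] leaf, test {P11(miss), P14(miss)}
  N8 x:[-2/3,26/3] y:[10,17] z:[-13/2,-1] -> miss, prune
  N10 x:[20/3,34/3] y:[10,20] z:[4,12] -> hit [10,34/3], descend [5, 7]
    N5 x:[20/3,32/3] y:[11,20] z:[9,12] -> miss, prune
    N7 x:[25/3,34/3] y:[10,12] z:[4,15/2] -> miss, prune

order=[0, 2, 1, 11, 3, 9, 12, 8, 10, 5, 7]  |boxes|=11  |leaves|=1  hit=miss

== RESULT ==
[0, 2, 1, 11, 3, 9, 12, 8, 10, 5, 7]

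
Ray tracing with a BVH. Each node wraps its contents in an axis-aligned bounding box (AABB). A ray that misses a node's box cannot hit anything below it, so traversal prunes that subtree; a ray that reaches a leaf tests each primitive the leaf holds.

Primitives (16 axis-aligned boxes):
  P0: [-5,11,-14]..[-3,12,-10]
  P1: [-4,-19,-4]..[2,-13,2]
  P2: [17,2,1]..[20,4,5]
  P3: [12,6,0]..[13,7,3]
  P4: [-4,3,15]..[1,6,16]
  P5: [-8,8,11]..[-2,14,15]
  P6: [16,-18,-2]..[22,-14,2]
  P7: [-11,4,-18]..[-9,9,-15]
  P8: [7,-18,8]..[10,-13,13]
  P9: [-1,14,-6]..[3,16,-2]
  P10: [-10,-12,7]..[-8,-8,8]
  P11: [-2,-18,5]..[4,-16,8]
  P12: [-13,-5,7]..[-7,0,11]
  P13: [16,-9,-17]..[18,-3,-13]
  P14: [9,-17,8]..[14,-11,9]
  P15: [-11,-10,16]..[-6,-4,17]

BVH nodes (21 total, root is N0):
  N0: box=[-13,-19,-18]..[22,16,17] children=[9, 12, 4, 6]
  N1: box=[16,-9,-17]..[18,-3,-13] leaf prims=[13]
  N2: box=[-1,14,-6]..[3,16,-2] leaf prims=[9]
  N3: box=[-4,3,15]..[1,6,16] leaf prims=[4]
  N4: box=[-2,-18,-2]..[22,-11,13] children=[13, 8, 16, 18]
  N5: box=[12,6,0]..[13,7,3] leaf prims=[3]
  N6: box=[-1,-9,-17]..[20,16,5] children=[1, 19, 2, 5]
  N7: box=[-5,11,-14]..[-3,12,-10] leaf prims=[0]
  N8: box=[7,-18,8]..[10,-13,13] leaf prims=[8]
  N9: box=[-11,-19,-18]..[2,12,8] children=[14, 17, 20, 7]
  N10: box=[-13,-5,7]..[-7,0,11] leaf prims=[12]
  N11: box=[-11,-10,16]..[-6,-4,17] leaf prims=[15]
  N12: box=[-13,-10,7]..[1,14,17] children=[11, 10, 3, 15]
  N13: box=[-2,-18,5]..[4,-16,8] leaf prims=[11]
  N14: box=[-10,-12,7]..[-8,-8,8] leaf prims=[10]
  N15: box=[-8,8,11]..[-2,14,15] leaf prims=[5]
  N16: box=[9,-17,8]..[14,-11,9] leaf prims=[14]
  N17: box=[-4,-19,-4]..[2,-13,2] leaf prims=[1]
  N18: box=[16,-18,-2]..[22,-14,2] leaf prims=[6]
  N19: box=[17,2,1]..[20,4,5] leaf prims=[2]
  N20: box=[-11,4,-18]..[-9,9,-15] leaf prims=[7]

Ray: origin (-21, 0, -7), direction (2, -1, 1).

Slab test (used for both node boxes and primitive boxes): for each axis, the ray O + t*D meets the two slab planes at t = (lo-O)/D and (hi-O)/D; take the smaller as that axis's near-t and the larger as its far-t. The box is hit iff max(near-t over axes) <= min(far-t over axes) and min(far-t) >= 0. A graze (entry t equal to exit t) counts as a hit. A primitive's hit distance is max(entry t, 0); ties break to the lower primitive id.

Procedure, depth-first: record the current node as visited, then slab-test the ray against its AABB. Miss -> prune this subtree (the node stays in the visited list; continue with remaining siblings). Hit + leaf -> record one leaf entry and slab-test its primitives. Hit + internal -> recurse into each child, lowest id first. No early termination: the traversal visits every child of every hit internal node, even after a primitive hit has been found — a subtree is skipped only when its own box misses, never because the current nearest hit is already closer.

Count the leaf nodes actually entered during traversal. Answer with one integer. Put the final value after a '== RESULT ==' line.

Trace the traversal:
N0 x:[4,43/2] y:[-16,19] z:[-11,24] -> hit [4,19], descend [4, 6, 9, 12]
  N4 x:[19/2,43/2] y:[11,18] z:[5,20] -> hit [11,18], descend [8, 13, 16, 18]
    N8 x:[14,31/2] y:[13,18] z:[15,20] -> hit [15,31/2] leaf, test {P8@t=15}
    N13 x:[19/2,25/2] y:[16,18] z:[12,15] -> miss, prune
    N16 x:[15,35/2] y:[11,17] z:[15,16] -> hit [15,16] leaf, test {P14@t=15}
    N18 x:[37/2,43/2] y:[14,18] z:[5,9] -> miss, prune
  N6 x:[10,41/2] y:[-16,9] z:[-10,12] -> miss, prune
  N9 x:[5,23/2] y:[-12,19] z:[-11,15] -> hit [5,23/2], descend [7, 14, 17, 20]
    N7 x:[8,9] y:[-12,-11] z:[-7,-3] -> miss, prune
    N14 x:[11/2,13/2] y:[8,12] z:[14,15] -> miss, prune
    N17 x:[17/2,23/2] y:[13,19] z:[3,9] -> miss, prune
    N20 x:[5,6] y:[-9,-4] z:[-11,-8] -> miss, prune
  N12 x:[4,11] y:[-14,10] z:[14,24] -> miss, prune

Visited [0, 4, 8, 13, 16, 18, 6, 9, 7, 14, 17, 20, 12]. Tests: 13 box, 2 leaf. Nearest: P8.

== RESULT ==
2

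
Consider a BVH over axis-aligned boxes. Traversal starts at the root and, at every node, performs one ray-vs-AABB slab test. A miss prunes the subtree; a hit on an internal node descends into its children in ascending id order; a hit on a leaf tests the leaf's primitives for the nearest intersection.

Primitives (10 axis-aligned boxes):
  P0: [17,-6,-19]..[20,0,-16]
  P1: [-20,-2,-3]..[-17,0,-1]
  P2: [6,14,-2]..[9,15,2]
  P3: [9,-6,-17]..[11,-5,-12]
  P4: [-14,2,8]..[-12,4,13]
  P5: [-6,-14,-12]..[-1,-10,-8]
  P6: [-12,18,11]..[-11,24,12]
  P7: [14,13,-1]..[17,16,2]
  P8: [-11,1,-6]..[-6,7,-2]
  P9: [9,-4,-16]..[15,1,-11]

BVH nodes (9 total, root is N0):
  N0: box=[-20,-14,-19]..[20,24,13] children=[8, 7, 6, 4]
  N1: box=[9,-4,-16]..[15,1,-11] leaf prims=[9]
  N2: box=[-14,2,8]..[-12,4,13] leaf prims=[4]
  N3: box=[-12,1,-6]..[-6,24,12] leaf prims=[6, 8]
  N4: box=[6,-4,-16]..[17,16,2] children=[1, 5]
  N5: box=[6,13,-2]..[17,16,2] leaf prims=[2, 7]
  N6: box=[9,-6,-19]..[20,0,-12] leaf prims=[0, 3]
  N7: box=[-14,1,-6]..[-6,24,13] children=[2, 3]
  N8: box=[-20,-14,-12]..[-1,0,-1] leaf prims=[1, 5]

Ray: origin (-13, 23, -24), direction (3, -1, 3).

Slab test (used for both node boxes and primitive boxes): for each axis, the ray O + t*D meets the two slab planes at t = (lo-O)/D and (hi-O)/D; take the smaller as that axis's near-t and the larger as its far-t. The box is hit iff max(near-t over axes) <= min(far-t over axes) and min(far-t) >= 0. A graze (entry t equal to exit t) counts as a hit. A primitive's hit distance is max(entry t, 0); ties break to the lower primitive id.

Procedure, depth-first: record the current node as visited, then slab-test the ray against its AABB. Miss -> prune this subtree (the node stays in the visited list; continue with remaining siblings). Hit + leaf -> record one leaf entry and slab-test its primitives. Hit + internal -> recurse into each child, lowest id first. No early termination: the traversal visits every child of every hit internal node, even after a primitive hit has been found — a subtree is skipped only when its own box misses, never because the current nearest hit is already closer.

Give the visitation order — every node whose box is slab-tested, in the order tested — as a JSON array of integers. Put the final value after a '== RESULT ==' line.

Trace the traversal:
N0 x:[-7/3,11] y:[-1,37] z:[5/3,37/3] -> hit [5/3,11], descend [4, 6, 7, 8]
  N4 x:[19/3,10] y:[7,27] z:[8/3,26/3] -> hit [7,26/3], descend [1, 5]
    N1 x:[22/3,28/3] y:[22,27] z:[8/3,13/3] -> miss, prune
    N5 x:[19/3,10] y:[7,10] z:[22/3,26/3] -> hit [22/3,26/3] leaf, test {P2(miss), P7(miss)}
  N6 x:[22/3,11] y:[23,29] z:[5/3,4] -> miss, prune
  N7 x:[-1/3,7/3] y:[-1,22] z:[6,37/3] -> miss, prune
  N8 x:[-7/3,4] y:[23,37] z:[4,23/3] -> miss, prune

Summary -> nodes [0, 4, 1, 5, 6, 7, 8]; box-tests=7; leaf-entries=1; first=miss

== RESULT ==
[0, 4, 1, 5, 6, 7, 8]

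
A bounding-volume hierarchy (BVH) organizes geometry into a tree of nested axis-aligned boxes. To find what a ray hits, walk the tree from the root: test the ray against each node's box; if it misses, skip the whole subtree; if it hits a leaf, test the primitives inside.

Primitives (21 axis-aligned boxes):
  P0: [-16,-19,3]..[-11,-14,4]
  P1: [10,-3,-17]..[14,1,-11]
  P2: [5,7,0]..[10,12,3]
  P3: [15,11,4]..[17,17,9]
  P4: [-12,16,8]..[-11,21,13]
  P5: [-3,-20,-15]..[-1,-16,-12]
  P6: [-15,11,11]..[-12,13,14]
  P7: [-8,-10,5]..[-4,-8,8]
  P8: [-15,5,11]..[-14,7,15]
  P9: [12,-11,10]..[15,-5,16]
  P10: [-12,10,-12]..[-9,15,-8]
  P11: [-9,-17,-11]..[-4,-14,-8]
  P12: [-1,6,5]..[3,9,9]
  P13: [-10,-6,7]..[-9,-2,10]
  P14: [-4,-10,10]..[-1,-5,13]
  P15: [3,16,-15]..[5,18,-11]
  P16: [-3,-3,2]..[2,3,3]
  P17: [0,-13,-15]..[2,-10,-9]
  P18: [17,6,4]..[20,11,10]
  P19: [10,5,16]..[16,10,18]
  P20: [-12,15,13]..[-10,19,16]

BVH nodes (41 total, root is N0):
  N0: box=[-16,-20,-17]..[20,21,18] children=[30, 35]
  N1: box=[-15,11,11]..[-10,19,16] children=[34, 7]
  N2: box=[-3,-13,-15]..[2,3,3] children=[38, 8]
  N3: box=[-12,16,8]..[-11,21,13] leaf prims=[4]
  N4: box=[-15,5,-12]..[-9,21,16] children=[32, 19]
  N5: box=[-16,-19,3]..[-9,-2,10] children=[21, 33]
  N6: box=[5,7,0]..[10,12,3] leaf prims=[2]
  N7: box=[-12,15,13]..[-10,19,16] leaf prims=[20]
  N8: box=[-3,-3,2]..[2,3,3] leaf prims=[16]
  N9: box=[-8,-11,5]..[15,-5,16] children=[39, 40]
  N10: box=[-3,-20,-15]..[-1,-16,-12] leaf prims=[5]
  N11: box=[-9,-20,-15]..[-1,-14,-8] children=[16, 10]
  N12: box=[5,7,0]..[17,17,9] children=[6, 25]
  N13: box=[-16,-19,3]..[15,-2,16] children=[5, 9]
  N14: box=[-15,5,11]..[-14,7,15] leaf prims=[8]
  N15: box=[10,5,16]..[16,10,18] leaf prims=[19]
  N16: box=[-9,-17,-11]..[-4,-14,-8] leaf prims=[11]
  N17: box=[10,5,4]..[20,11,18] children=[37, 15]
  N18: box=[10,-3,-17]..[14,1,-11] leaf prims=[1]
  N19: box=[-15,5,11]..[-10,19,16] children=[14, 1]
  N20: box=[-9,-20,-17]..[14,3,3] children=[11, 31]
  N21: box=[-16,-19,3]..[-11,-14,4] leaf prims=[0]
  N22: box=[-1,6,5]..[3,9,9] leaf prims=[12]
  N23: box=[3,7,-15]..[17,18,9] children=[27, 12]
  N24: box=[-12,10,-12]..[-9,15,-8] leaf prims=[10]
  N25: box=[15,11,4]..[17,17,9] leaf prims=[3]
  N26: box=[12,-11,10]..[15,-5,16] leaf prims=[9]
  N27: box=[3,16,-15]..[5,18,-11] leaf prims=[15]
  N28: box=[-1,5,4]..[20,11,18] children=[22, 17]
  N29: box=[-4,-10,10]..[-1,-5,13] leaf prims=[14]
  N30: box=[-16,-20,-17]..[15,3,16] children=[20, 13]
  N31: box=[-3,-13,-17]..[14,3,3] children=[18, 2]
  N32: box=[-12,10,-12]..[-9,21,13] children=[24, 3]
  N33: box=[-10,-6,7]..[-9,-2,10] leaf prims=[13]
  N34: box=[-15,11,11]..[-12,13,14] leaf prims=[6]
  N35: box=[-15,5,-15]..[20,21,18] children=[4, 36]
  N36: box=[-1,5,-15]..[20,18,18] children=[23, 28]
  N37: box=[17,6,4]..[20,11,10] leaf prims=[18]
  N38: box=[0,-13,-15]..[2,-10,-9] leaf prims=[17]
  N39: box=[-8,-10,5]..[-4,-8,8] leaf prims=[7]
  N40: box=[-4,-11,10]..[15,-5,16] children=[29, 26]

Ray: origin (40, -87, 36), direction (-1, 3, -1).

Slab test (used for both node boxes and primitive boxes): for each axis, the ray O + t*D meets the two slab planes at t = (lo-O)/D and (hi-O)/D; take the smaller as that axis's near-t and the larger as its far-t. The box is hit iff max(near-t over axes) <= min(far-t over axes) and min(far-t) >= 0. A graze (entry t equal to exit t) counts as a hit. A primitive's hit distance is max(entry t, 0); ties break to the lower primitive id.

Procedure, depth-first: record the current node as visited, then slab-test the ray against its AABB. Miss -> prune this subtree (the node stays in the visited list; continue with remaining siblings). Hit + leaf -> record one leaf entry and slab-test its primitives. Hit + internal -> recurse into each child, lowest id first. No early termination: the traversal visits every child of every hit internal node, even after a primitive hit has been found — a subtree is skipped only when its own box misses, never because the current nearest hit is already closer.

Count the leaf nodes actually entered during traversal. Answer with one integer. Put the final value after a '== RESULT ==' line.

Traverse from the root:
N0 x:[20,56] y:[67/3,36] z:[18,53] -> hit [67/3,36], descend [30, 35]
  N30 x:[25,56] y:[67/3,30] z:[20,53] -> hit [25,30], descend [13, 20]
    N13 x:[25,56] y:[68/3,85/3] z:[20,33] -> hit [25,85/3], descend [5, 9]
      N5 x:[49,56] y:[68/3,85/3] z:[26,33] -> miss, prune
      N9 x:[25,48] y:[76/3,82/3] z:[20,31] -> hit [76/3,82/3], descend [39, 40]
        N39 x:[44,48] y:[77/3,79/3] z:[28,31] -> miss, prune
        N40 x:[25,44] y:[76/3,82/3] z:[20,26] -> hit [76/3,26], descend [26, 29]
          N26 x:[25,28] y:[76/3,82/3] z:[20,26] -> hit [76/3,26] leaf, test {P9@t=76/3}
          N29 x:[41,44] y:[77/3,82/3] z:[23,26] -> miss, prune
    N20 x:[26,49] y:[67/3,30] z:[33,53] -> miss, prune
  N35 x:[20,55] y:[92/3,36] z:[18,51] -> hit [92/3,36], descend [4, 36]
    N4 x:[49,55] y:[92/3,36] z:[20,48] -> miss, prune
    N36 x:[20,41] y:[92/3,35] z:[18,51] -> hit [92/3,35], descend [23, 28]
      N23 x:[23,37] y:[94/3,35] z:[27,51] -> hit [94/3,35], descend [12, 27]
        N12 x:[23,35] y:[94/3,104/3] z:[27,36] -> hit [94/3,104/3], descend [6, 25]
          N6 x:[30,35] y:[94/3,33] z:[33,36] -> hit [33,33] leaf, test {P2@t=33}
          N25 x:[23,25] y:[98/3,104/3] z:[27,32] -> miss, prune
        N27 x:[35,37] y:[103/3,35] z:[47,51] -> miss, prune
      N28 x:[20,41] y:[92/3,98/3] z:[18,32] -> hit [92/3,32], descend [17, 22]
        N17 x:[20,30] y:[92/3,98/3] z:[18,32] -> miss, prune
        N22 x:[37,41] y:[31,32] z:[27,31] -> miss, prune

Visited [0, 30, 13, 5, 9, 39, 40, 26, 29, 20, 35, 4, 36, 23, 12, 6, 25, 27, 28, 17, 22]. Tests: 21 box, 2 leaf. Nearest: P9.

== RESULT ==
2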